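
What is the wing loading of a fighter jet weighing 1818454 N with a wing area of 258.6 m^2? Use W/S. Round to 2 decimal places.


Step 1: Wing loading = W / S = 1818454 / 258.6
Step 2: Wing loading = 7031.92 N/m^2

7031.92


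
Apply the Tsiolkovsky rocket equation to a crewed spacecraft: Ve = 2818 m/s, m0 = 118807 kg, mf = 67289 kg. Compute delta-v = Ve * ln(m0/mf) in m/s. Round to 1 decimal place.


Step 1: Mass ratio m0/mf = 118807 / 67289 = 1.765623
Step 2: ln(1.765623) = 0.568504
Step 3: delta-v = 2818 * 0.568504 = 1602.0 m/s

1602.0


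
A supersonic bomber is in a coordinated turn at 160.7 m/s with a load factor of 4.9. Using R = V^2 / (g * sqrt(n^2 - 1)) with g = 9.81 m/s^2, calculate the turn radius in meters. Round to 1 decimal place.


Step 1: V^2 = 160.7^2 = 25824.49
Step 2: n^2 - 1 = 4.9^2 - 1 = 23.01
Step 3: sqrt(23.01) = 4.796874
Step 4: R = 25824.49 / (9.81 * 4.796874) = 548.8 m

548.8


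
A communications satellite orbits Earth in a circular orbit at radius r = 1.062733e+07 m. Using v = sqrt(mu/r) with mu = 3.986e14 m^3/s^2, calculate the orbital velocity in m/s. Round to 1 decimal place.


Step 1: mu / r = 3.986e14 / 1.062733e+07 = 37507069.038
Step 2: v = sqrt(37507069.038) = 6124.3 m/s

6124.3


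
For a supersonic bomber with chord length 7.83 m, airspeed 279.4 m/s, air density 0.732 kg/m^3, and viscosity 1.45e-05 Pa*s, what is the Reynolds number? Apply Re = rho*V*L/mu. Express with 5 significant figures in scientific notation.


Step 1: Numerator = rho * V * L = 0.732 * 279.4 * 7.83 = 1601.397864
Step 2: Re = 1601.397864 / 1.45e-05
Step 3: Re = 1.1044e+08

1.1044e+08


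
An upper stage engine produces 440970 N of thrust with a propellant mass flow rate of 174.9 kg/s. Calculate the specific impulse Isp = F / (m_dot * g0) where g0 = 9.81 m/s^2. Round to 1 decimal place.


Step 1: m_dot * g0 = 174.9 * 9.81 = 1715.77
Step 2: Isp = 440970 / 1715.77 = 257.0 s

257.0


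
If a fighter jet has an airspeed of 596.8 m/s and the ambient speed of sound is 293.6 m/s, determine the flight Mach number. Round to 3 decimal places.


Step 1: M = V / a = 596.8 / 293.6
Step 2: M = 2.033

2.033


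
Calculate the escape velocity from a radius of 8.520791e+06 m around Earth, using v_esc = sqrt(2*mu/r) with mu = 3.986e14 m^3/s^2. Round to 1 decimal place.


Step 1: 2*mu/r = 2 * 3.986e14 / 8.520791e+06 = 93559389.0286
Step 2: v_esc = sqrt(93559389.0286) = 9672.6 m/s

9672.6


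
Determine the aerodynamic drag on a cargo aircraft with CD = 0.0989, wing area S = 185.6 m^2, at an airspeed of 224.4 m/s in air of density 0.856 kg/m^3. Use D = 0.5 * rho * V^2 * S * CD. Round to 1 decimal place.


Step 1: Dynamic pressure q = 0.5 * 0.856 * 224.4^2 = 21552.0941 Pa
Step 2: Drag D = q * S * CD = 21552.0941 * 185.6 * 0.0989
Step 3: D = 395606.8 N

395606.8


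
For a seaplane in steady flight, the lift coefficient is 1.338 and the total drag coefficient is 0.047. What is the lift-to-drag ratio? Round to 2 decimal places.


Step 1: L/D = CL / CD = 1.338 / 0.047
Step 2: L/D = 28.47

28.47


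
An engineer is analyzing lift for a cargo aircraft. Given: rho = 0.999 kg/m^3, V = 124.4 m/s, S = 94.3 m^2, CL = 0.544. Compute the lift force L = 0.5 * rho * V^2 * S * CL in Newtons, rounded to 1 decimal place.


Step 1: Calculate dynamic pressure q = 0.5 * 0.999 * 124.4^2 = 0.5 * 0.999 * 15475.36 = 7729.9423 Pa
Step 2: Multiply by wing area and lift coefficient: L = 7729.9423 * 94.3 * 0.544
Step 3: L = 728933.5608 * 0.544 = 396539.9 N

396539.9


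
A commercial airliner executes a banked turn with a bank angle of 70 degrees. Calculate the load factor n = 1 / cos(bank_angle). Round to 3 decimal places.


Step 1: Convert 70 degrees to radians = 1.22173
Step 2: cos(70 deg) = 0.34202
Step 3: n = 1 / 0.34202 = 2.924

2.924


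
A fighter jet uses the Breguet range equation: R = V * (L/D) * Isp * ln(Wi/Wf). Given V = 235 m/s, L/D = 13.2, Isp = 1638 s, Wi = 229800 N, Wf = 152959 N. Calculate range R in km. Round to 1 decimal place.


Step 1: Coefficient = V * (L/D) * Isp = 235 * 13.2 * 1638 = 5081076.0 m
Step 2: Wi/Wf = 229800 / 152959 = 1.502363
Step 3: ln(1.502363) = 0.407039
Step 4: R = 5081076.0 * 0.407039 = 2068198.4 m = 2068.2 km

2068.2


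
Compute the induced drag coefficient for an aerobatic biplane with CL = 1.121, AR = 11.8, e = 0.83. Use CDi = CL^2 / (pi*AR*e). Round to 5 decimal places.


Step 1: CL^2 = 1.121^2 = 1.256641
Step 2: pi * AR * e = 3.14159 * 11.8 * 0.83 = 30.768758
Step 3: CDi = 1.256641 / 30.768758 = 0.04084

0.04084


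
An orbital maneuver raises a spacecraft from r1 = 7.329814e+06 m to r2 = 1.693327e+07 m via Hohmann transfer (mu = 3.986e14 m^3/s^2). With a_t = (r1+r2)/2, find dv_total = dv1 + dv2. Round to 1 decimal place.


Step 1: Transfer semi-major axis a_t = (7.329814e+06 + 1.693327e+07) / 2 = 1.213154e+07 m
Step 2: v1 (circular at r1) = sqrt(mu/r1) = 7374.32 m/s
Step 3: v_t1 = sqrt(mu*(2/r1 - 1/a_t)) = 8712.34 m/s
Step 4: dv1 = |8712.34 - 7374.32| = 1338.01 m/s
Step 5: v2 (circular at r2) = 4851.75 m/s, v_t2 = 3771.26 m/s
Step 6: dv2 = |4851.75 - 3771.26| = 1080.49 m/s
Step 7: Total delta-v = 1338.01 + 1080.49 = 2418.5 m/s

2418.5


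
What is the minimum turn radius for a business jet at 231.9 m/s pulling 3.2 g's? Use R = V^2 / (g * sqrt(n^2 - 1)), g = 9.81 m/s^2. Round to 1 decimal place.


Step 1: V^2 = 231.9^2 = 53777.61
Step 2: n^2 - 1 = 3.2^2 - 1 = 9.24
Step 3: sqrt(9.24) = 3.039737
Step 4: R = 53777.61 / (9.81 * 3.039737) = 1803.4 m

1803.4


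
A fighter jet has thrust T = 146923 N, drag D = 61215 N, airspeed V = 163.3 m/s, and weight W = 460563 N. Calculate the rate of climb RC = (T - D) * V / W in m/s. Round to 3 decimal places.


Step 1: Excess thrust = T - D = 146923 - 61215 = 85708 N
Step 2: Excess power = 85708 * 163.3 = 13996116.4 W
Step 3: RC = 13996116.4 / 460563 = 30.389 m/s

30.389


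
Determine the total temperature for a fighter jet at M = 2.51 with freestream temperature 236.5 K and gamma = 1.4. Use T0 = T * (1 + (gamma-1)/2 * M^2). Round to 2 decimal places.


Step 1: (gamma-1)/2 = 0.2
Step 2: M^2 = 6.3001
Step 3: 1 + 0.2 * 6.3001 = 2.26002
Step 4: T0 = 236.5 * 2.26002 = 534.49 K

534.49


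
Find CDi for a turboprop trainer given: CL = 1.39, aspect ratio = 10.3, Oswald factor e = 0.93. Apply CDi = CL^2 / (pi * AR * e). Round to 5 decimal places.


Step 1: CL^2 = 1.39^2 = 1.9321
Step 2: pi * AR * e = 3.14159 * 10.3 * 0.93 = 30.093316
Step 3: CDi = 1.9321 / 30.093316 = 0.06420

0.06420


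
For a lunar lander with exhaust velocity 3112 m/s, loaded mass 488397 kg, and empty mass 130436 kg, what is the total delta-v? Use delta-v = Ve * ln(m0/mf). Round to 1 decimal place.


Step 1: Mass ratio m0/mf = 488397 / 130436 = 3.744342
Step 2: ln(3.744342) = 1.320246
Step 3: delta-v = 3112 * 1.320246 = 4108.6 m/s

4108.6


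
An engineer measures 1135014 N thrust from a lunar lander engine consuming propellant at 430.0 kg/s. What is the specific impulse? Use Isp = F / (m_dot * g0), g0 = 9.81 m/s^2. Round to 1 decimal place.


Step 1: m_dot * g0 = 430.0 * 9.81 = 4218.3
Step 2: Isp = 1135014 / 4218.3 = 269.1 s

269.1


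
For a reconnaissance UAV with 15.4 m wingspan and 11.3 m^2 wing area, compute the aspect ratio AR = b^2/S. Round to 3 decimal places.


Step 1: b^2 = 15.4^2 = 237.16
Step 2: AR = 237.16 / 11.3 = 20.988

20.988


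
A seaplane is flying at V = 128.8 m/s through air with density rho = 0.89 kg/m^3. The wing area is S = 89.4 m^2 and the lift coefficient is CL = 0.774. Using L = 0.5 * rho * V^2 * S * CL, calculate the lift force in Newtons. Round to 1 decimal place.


Step 1: Calculate dynamic pressure q = 0.5 * 0.89 * 128.8^2 = 0.5 * 0.89 * 16589.44 = 7382.3008 Pa
Step 2: Multiply by wing area and lift coefficient: L = 7382.3008 * 89.4 * 0.774
Step 3: L = 659977.6915 * 0.774 = 510822.7 N

510822.7


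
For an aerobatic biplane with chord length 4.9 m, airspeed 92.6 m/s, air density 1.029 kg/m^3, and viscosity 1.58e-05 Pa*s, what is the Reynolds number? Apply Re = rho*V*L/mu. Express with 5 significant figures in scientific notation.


Step 1: Numerator = rho * V * L = 1.029 * 92.6 * 4.9 = 466.89846
Step 2: Re = 466.89846 / 1.58e-05
Step 3: Re = 2.9551e+07

2.9551e+07


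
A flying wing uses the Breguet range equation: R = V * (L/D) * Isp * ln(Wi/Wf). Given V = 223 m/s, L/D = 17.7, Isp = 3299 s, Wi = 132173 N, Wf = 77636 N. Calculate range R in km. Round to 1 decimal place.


Step 1: Coefficient = V * (L/D) * Isp = 223 * 17.7 * 3299 = 13021482.9 m
Step 2: Wi/Wf = 132173 / 77636 = 1.702471
Step 3: ln(1.702471) = 0.53208
Step 4: R = 13021482.9 * 0.53208 = 6928476.3 m = 6928.5 km

6928.5


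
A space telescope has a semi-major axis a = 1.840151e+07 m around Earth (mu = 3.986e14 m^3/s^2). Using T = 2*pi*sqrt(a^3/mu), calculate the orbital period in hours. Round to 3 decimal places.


Step 1: a^3 / mu = 6.231038e+21 / 3.986e14 = 1.563231e+07
Step 2: sqrt(1.563231e+07) = 3953.7713 s
Step 3: T = 2*pi * 3953.7713 = 24842.28 s
Step 4: T in hours = 24842.28 / 3600 = 6.901 hours

6.901


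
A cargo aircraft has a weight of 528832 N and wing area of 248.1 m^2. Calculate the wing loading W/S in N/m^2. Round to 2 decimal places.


Step 1: Wing loading = W / S = 528832 / 248.1
Step 2: Wing loading = 2131.53 N/m^2

2131.53


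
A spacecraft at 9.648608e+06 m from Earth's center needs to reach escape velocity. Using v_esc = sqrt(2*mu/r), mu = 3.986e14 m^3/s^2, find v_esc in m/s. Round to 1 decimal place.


Step 1: 2*mu/r = 2 * 3.986e14 / 9.648608e+06 = 82623317.2702
Step 2: v_esc = sqrt(82623317.2702) = 9089.7 m/s

9089.7


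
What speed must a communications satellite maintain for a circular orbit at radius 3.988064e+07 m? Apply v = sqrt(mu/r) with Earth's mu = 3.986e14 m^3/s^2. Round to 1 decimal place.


Step 1: mu / r = 3.986e14 / 3.988064e+07 = 9994824.5565
Step 2: v = sqrt(9994824.5565) = 3161.5 m/s

3161.5


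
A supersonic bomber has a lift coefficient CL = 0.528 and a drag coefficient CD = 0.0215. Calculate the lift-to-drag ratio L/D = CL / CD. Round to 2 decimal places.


Step 1: L/D = CL / CD = 0.528 / 0.0215
Step 2: L/D = 24.56

24.56


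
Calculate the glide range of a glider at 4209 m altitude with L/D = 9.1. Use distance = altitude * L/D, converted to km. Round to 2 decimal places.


Step 1: Glide distance = altitude * L/D = 4209 * 9.1 = 38301.9 m
Step 2: Convert to km: 38301.9 / 1000 = 38.30 km

38.30


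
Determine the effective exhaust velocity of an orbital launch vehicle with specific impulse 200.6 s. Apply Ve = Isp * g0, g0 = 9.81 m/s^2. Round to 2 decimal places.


Step 1: Ve = Isp * g0 = 200.6 * 9.81
Step 2: Ve = 1967.89 m/s

1967.89


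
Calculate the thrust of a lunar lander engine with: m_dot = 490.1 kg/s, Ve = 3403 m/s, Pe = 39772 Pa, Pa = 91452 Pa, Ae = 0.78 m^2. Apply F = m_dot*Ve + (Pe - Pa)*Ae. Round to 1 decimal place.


Step 1: Momentum thrust = m_dot * Ve = 490.1 * 3403 = 1667810.3 N
Step 2: Pressure thrust = (Pe - Pa) * Ae = (39772 - 91452) * 0.78 = -40310.40 N
Step 3: Total thrust F = 1667810.3 + -40310.40 = 1627499.9 N

1627499.9


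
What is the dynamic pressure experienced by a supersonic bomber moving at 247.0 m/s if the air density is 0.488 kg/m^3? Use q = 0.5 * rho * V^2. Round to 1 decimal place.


Step 1: V^2 = 247.0^2 = 61009.0
Step 2: q = 0.5 * 0.488 * 61009.0
Step 3: q = 14886.2 Pa

14886.2


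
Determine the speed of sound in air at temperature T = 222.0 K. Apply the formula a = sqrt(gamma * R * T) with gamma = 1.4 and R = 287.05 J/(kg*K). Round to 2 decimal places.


Step 1: gamma * R * T = 1.4 * 287.05 * 222.0 = 89215.14
Step 2: a = sqrt(89215.14) = 298.69 m/s

298.69


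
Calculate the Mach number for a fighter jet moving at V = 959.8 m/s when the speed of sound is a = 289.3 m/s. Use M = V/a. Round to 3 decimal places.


Step 1: M = V / a = 959.8 / 289.3
Step 2: M = 3.318

3.318


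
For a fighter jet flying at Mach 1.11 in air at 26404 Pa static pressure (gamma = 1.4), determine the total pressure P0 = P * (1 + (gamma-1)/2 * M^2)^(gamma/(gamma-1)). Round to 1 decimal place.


Step 1: (gamma-1)/2 * M^2 = 0.2 * 1.2321 = 0.24642
Step 2: 1 + 0.24642 = 1.24642
Step 3: Exponent gamma/(gamma-1) = 3.5
Step 4: P0 = 26404 * 1.24642^3.5 = 57081.5 Pa

57081.5


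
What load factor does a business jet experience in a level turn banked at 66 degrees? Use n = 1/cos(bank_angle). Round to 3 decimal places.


Step 1: Convert 66 degrees to radians = 1.151917
Step 2: cos(66 deg) = 0.406737
Step 3: n = 1 / 0.406737 = 2.459

2.459


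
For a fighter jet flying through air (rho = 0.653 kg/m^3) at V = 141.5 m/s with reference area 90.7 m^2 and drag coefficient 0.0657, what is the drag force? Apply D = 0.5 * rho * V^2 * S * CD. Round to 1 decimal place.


Step 1: Dynamic pressure q = 0.5 * 0.653 * 141.5^2 = 6537.2646 Pa
Step 2: Drag D = q * S * CD = 6537.2646 * 90.7 * 0.0657
Step 3: D = 38955.5 N

38955.5


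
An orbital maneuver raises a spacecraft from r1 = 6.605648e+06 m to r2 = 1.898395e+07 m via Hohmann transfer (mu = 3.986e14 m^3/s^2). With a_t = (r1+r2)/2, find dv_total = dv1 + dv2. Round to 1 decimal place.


Step 1: Transfer semi-major axis a_t = (6.605648e+06 + 1.898395e+07) / 2 = 1.279480e+07 m
Step 2: v1 (circular at r1) = sqrt(mu/r1) = 7768.03 m/s
Step 3: v_t1 = sqrt(mu*(2/r1 - 1/a_t)) = 9462.1 m/s
Step 4: dv1 = |9462.1 - 7768.03| = 1694.07 m/s
Step 5: v2 (circular at r2) = 4582.21 m/s, v_t2 = 3292.43 m/s
Step 6: dv2 = |4582.21 - 3292.43| = 1289.79 m/s
Step 7: Total delta-v = 1694.07 + 1289.79 = 2983.9 m/s

2983.9


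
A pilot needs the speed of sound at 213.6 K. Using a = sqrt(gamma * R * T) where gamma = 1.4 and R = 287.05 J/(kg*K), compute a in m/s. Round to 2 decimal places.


Step 1: gamma * R * T = 1.4 * 287.05 * 213.6 = 85839.432
Step 2: a = sqrt(85839.432) = 292.98 m/s

292.98


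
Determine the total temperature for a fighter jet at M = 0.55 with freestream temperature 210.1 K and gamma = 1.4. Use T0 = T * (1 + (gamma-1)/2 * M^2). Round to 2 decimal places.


Step 1: (gamma-1)/2 = 0.2
Step 2: M^2 = 0.3025
Step 3: 1 + 0.2 * 0.3025 = 1.0605
Step 4: T0 = 210.1 * 1.0605 = 222.81 K

222.81


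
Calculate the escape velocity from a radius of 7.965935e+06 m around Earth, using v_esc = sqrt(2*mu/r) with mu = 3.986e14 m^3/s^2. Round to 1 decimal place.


Step 1: 2*mu/r = 2 * 3.986e14 / 7.965935e+06 = 100076136.6996
Step 2: v_esc = sqrt(100076136.6996) = 10003.8 m/s

10003.8


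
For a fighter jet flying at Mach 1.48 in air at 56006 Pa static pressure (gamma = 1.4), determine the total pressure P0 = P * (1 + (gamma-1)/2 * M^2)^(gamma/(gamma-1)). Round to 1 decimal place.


Step 1: (gamma-1)/2 * M^2 = 0.2 * 2.1904 = 0.43808
Step 2: 1 + 0.43808 = 1.43808
Step 3: Exponent gamma/(gamma-1) = 3.5
Step 4: P0 = 56006 * 1.43808^3.5 = 199744.7 Pa

199744.7


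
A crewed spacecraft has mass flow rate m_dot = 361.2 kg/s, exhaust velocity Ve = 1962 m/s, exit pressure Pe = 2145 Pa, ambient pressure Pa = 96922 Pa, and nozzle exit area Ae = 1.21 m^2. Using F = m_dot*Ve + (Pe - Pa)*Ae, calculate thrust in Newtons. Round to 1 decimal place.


Step 1: Momentum thrust = m_dot * Ve = 361.2 * 1962 = 708674.4 N
Step 2: Pressure thrust = (Pe - Pa) * Ae = (2145 - 96922) * 1.21 = -114680.17 N
Step 3: Total thrust F = 708674.4 + -114680.17 = 593994.2 N

593994.2


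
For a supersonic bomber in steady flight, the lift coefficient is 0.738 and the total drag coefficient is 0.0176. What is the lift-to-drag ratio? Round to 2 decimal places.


Step 1: L/D = CL / CD = 0.738 / 0.0176
Step 2: L/D = 41.93

41.93


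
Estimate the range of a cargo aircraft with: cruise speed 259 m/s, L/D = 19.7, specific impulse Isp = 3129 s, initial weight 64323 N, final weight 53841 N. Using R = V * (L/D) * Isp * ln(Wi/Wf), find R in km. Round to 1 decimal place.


Step 1: Coefficient = V * (L/D) * Isp = 259 * 19.7 * 3129 = 15965096.7 m
Step 2: Wi/Wf = 64323 / 53841 = 1.194684
Step 3: ln(1.194684) = 0.177882
Step 4: R = 15965096.7 * 0.177882 = 2839903.4 m = 2839.9 km

2839.9


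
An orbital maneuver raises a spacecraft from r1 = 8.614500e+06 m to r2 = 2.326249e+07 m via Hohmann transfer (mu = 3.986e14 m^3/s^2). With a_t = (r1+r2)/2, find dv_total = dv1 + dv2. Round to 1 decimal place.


Step 1: Transfer semi-major axis a_t = (8.614500e+06 + 2.326249e+07) / 2 = 1.593850e+07 m
Step 2: v1 (circular at r1) = sqrt(mu/r1) = 6802.27 m/s
Step 3: v_t1 = sqrt(mu*(2/r1 - 1/a_t)) = 8217.85 m/s
Step 4: dv1 = |8217.85 - 6802.27| = 1415.58 m/s
Step 5: v2 (circular at r2) = 4139.43 m/s, v_t2 = 3043.21 m/s
Step 6: dv2 = |4139.43 - 3043.21| = 1096.22 m/s
Step 7: Total delta-v = 1415.58 + 1096.22 = 2511.8 m/s

2511.8


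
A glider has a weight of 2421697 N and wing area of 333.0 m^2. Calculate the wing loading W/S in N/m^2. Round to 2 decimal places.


Step 1: Wing loading = W / S = 2421697 / 333.0
Step 2: Wing loading = 7272.36 N/m^2

7272.36


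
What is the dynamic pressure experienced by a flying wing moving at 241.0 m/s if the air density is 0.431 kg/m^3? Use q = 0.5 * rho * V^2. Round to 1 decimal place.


Step 1: V^2 = 241.0^2 = 58081.0
Step 2: q = 0.5 * 0.431 * 58081.0
Step 3: q = 12516.5 Pa

12516.5


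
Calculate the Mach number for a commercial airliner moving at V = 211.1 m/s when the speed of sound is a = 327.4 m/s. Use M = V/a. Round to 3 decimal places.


Step 1: M = V / a = 211.1 / 327.4
Step 2: M = 0.645

0.645


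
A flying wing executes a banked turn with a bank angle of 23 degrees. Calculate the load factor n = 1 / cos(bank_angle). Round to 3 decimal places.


Step 1: Convert 23 degrees to radians = 0.401426
Step 2: cos(23 deg) = 0.920505
Step 3: n = 1 / 0.920505 = 1.086

1.086


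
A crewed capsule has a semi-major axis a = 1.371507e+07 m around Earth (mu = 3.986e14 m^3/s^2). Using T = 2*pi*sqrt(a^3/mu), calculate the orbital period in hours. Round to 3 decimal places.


Step 1: a^3 / mu = 2.579848e+21 / 3.986e14 = 6.472272e+06
Step 2: sqrt(6.472272e+06) = 2544.0661 s
Step 3: T = 2*pi * 2544.0661 = 15984.84 s
Step 4: T in hours = 15984.84 / 3600 = 4.440 hours

4.440


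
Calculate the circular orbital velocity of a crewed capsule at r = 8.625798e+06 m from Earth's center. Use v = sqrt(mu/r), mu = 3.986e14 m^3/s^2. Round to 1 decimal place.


Step 1: mu / r = 3.986e14 / 8.625798e+06 = 46210217.304
Step 2: v = sqrt(46210217.304) = 6797.8 m/s

6797.8


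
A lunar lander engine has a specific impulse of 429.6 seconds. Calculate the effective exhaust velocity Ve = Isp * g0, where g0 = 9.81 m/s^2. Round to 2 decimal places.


Step 1: Ve = Isp * g0 = 429.6 * 9.81
Step 2: Ve = 4214.38 m/s

4214.38


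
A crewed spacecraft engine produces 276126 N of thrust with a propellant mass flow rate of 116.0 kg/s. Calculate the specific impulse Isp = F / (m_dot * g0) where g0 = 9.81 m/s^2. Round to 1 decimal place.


Step 1: m_dot * g0 = 116.0 * 9.81 = 1137.96
Step 2: Isp = 276126 / 1137.96 = 242.7 s

242.7


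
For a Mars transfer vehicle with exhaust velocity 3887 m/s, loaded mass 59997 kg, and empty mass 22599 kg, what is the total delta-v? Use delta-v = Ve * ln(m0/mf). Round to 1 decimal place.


Step 1: Mass ratio m0/mf = 59997 / 22599 = 2.654852
Step 2: ln(2.654852) = 0.976389
Step 3: delta-v = 3887 * 0.976389 = 3795.2 m/s

3795.2


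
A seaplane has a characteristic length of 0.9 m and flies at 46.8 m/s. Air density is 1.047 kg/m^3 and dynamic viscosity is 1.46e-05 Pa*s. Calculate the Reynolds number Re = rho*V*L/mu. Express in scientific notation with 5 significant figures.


Step 1: Numerator = rho * V * L = 1.047 * 46.8 * 0.9 = 44.09964
Step 2: Re = 44.09964 / 1.46e-05
Step 3: Re = 3.0205e+06

3.0205e+06


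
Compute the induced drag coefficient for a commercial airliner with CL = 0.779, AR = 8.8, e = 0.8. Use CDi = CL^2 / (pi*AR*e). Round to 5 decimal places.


Step 1: CL^2 = 0.779^2 = 0.606841
Step 2: pi * AR * e = 3.14159 * 8.8 * 0.8 = 22.116812
Step 3: CDi = 0.606841 / 22.116812 = 0.02744

0.02744


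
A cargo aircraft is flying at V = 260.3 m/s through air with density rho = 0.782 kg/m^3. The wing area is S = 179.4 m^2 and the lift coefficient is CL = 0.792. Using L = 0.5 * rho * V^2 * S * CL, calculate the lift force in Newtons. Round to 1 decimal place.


Step 1: Calculate dynamic pressure q = 0.5 * 0.782 * 260.3^2 = 0.5 * 0.782 * 67756.09 = 26492.6312 Pa
Step 2: Multiply by wing area and lift coefficient: L = 26492.6312 * 179.4 * 0.792
Step 3: L = 4752778.0355 * 0.792 = 3764200.2 N

3764200.2


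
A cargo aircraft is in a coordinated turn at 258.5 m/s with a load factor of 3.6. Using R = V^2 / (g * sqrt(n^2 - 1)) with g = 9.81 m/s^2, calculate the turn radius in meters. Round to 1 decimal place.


Step 1: V^2 = 258.5^2 = 66822.25
Step 2: n^2 - 1 = 3.6^2 - 1 = 11.96
Step 3: sqrt(11.96) = 3.458323
Step 4: R = 66822.25 / (9.81 * 3.458323) = 1969.6 m

1969.6


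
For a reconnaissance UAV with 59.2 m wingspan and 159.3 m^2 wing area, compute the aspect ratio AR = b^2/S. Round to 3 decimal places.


Step 1: b^2 = 59.2^2 = 3504.64
Step 2: AR = 3504.64 / 159.3 = 22.000

22.000


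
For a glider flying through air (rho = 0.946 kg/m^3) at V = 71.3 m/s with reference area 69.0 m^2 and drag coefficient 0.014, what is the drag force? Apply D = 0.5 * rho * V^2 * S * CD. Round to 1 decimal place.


Step 1: Dynamic pressure q = 0.5 * 0.946 * 71.3^2 = 2404.5854 Pa
Step 2: Drag D = q * S * CD = 2404.5854 * 69.0 * 0.014
Step 3: D = 2322.8 N

2322.8


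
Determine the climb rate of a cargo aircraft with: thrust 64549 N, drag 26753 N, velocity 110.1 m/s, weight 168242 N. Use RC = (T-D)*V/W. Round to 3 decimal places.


Step 1: Excess thrust = T - D = 64549 - 26753 = 37796 N
Step 2: Excess power = 37796 * 110.1 = 4161339.6 W
Step 3: RC = 4161339.6 / 168242 = 24.734 m/s

24.734


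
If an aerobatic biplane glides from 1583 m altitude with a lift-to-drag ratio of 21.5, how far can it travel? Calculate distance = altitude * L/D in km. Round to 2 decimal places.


Step 1: Glide distance = altitude * L/D = 1583 * 21.5 = 34034.5 m
Step 2: Convert to km: 34034.5 / 1000 = 34.03 km

34.03


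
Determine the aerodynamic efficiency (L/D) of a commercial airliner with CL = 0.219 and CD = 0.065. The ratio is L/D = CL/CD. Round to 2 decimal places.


Step 1: L/D = CL / CD = 0.219 / 0.065
Step 2: L/D = 3.37

3.37


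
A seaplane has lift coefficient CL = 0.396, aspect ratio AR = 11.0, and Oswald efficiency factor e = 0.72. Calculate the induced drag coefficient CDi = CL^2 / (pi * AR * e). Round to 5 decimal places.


Step 1: CL^2 = 0.396^2 = 0.156816
Step 2: pi * AR * e = 3.14159 * 11.0 * 0.72 = 24.881414
Step 3: CDi = 0.156816 / 24.881414 = 0.00630

0.00630


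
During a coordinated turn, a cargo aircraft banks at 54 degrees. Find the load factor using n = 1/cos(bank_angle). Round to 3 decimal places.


Step 1: Convert 54 degrees to radians = 0.942478
Step 2: cos(54 deg) = 0.587785
Step 3: n = 1 / 0.587785 = 1.701

1.701


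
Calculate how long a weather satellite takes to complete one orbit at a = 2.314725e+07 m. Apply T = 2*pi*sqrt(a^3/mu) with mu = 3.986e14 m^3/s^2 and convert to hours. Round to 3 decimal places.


Step 1: a^3 / mu = 1.240219e+22 / 3.986e14 = 3.111436e+07
Step 2: sqrt(3.111436e+07) = 5578.025 s
Step 3: T = 2*pi * 5578.025 = 35047.76 s
Step 4: T in hours = 35047.76 / 3600 = 9.735 hours

9.735


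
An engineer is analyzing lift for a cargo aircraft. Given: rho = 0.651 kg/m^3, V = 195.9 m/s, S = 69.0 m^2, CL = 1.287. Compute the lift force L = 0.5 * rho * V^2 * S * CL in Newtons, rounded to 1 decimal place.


Step 1: Calculate dynamic pressure q = 0.5 * 0.651 * 195.9^2 = 0.5 * 0.651 * 38376.81 = 12491.6517 Pa
Step 2: Multiply by wing area and lift coefficient: L = 12491.6517 * 69.0 * 1.287
Step 3: L = 861923.9642 * 1.287 = 1109296.1 N

1109296.1


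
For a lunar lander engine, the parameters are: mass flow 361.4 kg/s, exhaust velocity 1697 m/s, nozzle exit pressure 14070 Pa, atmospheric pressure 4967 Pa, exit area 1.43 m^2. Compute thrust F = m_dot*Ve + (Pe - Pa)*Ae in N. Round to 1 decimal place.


Step 1: Momentum thrust = m_dot * Ve = 361.4 * 1697 = 613295.8 N
Step 2: Pressure thrust = (Pe - Pa) * Ae = (14070 - 4967) * 1.43 = 13017.29 N
Step 3: Total thrust F = 613295.8 + 13017.29 = 626313.1 N

626313.1


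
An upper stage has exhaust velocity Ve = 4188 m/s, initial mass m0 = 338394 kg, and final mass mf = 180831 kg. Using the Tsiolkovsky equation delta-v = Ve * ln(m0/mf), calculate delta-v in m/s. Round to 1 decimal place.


Step 1: Mass ratio m0/mf = 338394 / 180831 = 1.871327
Step 2: ln(1.871327) = 0.626648
Step 3: delta-v = 4188 * 0.626648 = 2624.4 m/s

2624.4


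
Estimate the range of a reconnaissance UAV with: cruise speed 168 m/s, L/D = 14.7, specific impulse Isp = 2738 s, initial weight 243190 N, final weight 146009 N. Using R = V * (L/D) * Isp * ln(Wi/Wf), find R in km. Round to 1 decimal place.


Step 1: Coefficient = V * (L/D) * Isp = 168 * 14.7 * 2738 = 6761764.8 m
Step 2: Wi/Wf = 243190 / 146009 = 1.665582
Step 3: ln(1.665582) = 0.510175
Step 4: R = 6761764.8 * 0.510175 = 3449681.8 m = 3449.7 km

3449.7


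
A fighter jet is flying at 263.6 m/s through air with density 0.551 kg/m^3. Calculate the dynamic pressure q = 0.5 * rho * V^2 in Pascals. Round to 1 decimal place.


Step 1: V^2 = 263.6^2 = 69484.96
Step 2: q = 0.5 * 0.551 * 69484.96
Step 3: q = 19143.1 Pa

19143.1


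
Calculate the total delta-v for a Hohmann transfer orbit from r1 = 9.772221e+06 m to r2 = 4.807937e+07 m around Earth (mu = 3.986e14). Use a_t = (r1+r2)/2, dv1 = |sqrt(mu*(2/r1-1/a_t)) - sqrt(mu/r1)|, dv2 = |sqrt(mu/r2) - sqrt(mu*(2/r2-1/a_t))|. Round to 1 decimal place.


Step 1: Transfer semi-major axis a_t = (9.772221e+06 + 4.807937e+07) / 2 = 2.892580e+07 m
Step 2: v1 (circular at r1) = sqrt(mu/r1) = 6386.63 m/s
Step 3: v_t1 = sqrt(mu*(2/r1 - 1/a_t)) = 8233.96 m/s
Step 4: dv1 = |8233.96 - 6386.63| = 1847.33 m/s
Step 5: v2 (circular at r2) = 2879.32 m/s, v_t2 = 1673.57 m/s
Step 6: dv2 = |2879.32 - 1673.57| = 1205.75 m/s
Step 7: Total delta-v = 1847.33 + 1205.75 = 3053.1 m/s

3053.1


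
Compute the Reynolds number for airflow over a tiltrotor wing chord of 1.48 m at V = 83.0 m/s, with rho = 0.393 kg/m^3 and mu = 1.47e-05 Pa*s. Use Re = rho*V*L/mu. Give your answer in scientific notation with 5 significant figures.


Step 1: Numerator = rho * V * L = 0.393 * 83.0 * 1.48 = 48.27612
Step 2: Re = 48.27612 / 1.47e-05
Step 3: Re = 3.2841e+06

3.2841e+06


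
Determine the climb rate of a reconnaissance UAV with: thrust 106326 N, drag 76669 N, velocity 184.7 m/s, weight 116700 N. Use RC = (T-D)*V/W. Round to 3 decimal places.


Step 1: Excess thrust = T - D = 106326 - 76669 = 29657 N
Step 2: Excess power = 29657 * 184.7 = 5477647.9 W
Step 3: RC = 5477647.9 / 116700 = 46.938 m/s

46.938


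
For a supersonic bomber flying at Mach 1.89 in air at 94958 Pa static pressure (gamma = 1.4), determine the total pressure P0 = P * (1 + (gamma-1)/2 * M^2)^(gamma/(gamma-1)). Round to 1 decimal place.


Step 1: (gamma-1)/2 * M^2 = 0.2 * 3.5721 = 0.71442
Step 2: 1 + 0.71442 = 1.71442
Step 3: Exponent gamma/(gamma-1) = 3.5
Step 4: P0 = 94958 * 1.71442^3.5 = 626530.0 Pa

626530.0


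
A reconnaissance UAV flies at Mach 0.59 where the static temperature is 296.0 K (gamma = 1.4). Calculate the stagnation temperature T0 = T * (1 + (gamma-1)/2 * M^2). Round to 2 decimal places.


Step 1: (gamma-1)/2 = 0.2
Step 2: M^2 = 0.3481
Step 3: 1 + 0.2 * 0.3481 = 1.06962
Step 4: T0 = 296.0 * 1.06962 = 316.61 K

316.61


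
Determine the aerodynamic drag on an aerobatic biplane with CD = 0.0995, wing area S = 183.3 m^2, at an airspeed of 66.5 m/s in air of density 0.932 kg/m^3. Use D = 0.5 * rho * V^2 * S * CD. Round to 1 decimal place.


Step 1: Dynamic pressure q = 0.5 * 0.932 * 66.5^2 = 2060.7685 Pa
Step 2: Drag D = q * S * CD = 2060.7685 * 183.3 * 0.0995
Step 3: D = 37585.0 N

37585.0


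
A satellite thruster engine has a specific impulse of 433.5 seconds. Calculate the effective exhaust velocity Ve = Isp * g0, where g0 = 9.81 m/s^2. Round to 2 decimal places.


Step 1: Ve = Isp * g0 = 433.5 * 9.81
Step 2: Ve = 4252.64 m/s

4252.64


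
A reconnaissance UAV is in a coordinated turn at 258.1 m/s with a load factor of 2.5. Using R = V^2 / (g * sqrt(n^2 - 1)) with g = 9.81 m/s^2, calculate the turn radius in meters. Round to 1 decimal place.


Step 1: V^2 = 258.1^2 = 66615.61
Step 2: n^2 - 1 = 2.5^2 - 1 = 5.25
Step 3: sqrt(5.25) = 2.291288
Step 4: R = 66615.61 / (9.81 * 2.291288) = 2963.7 m

2963.7


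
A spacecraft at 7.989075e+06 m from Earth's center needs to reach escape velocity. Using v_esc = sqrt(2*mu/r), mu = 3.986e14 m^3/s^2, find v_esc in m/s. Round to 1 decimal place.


Step 1: 2*mu/r = 2 * 3.986e14 / 7.989075e+06 = 99786270.6258
Step 2: v_esc = sqrt(99786270.6258) = 9989.3 m/s

9989.3


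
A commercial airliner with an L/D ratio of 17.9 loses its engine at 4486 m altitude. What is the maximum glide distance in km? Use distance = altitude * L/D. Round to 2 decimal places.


Step 1: Glide distance = altitude * L/D = 4486 * 17.9 = 80299.4 m
Step 2: Convert to km: 80299.4 / 1000 = 80.30 km

80.30


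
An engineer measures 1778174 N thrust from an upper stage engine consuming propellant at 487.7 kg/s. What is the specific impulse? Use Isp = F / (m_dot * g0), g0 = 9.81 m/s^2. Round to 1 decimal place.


Step 1: m_dot * g0 = 487.7 * 9.81 = 4784.34
Step 2: Isp = 1778174 / 4784.34 = 371.7 s

371.7


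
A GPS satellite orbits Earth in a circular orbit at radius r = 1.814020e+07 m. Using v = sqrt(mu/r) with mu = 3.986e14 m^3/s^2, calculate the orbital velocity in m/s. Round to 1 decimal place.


Step 1: mu / r = 3.986e14 / 1.814020e+07 = 21973296.8766
Step 2: v = sqrt(21973296.8766) = 4687.6 m/s

4687.6


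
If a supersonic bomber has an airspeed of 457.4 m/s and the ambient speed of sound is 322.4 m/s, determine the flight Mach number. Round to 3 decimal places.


Step 1: M = V / a = 457.4 / 322.4
Step 2: M = 1.419

1.419


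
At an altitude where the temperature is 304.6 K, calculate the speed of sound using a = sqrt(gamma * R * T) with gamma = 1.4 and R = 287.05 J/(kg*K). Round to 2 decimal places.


Step 1: gamma * R * T = 1.4 * 287.05 * 304.6 = 122409.602
Step 2: a = sqrt(122409.602) = 349.87 m/s

349.87


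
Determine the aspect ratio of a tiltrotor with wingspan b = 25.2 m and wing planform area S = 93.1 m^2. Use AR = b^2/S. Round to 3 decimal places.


Step 1: b^2 = 25.2^2 = 635.04
Step 2: AR = 635.04 / 93.1 = 6.821

6.821


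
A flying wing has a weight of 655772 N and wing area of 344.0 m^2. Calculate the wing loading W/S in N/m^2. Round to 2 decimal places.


Step 1: Wing loading = W / S = 655772 / 344.0
Step 2: Wing loading = 1906.31 N/m^2

1906.31


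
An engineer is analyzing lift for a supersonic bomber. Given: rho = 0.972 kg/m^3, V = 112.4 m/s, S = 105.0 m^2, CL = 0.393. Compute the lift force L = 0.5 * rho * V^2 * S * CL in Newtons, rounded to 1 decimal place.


Step 1: Calculate dynamic pressure q = 0.5 * 0.972 * 112.4^2 = 0.5 * 0.972 * 12633.76 = 6140.0074 Pa
Step 2: Multiply by wing area and lift coefficient: L = 6140.0074 * 105.0 * 0.393
Step 3: L = 644700.7728 * 0.393 = 253367.4 N

253367.4


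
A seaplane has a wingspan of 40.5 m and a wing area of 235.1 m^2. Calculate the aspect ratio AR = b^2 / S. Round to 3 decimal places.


Step 1: b^2 = 40.5^2 = 1640.25
Step 2: AR = 1640.25 / 235.1 = 6.977

6.977


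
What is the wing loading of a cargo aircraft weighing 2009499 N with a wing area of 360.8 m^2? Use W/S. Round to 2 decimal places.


Step 1: Wing loading = W / S = 2009499 / 360.8
Step 2: Wing loading = 5569.56 N/m^2

5569.56


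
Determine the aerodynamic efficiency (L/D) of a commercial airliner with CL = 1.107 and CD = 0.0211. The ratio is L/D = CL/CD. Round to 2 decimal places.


Step 1: L/D = CL / CD = 1.107 / 0.0211
Step 2: L/D = 52.46

52.46


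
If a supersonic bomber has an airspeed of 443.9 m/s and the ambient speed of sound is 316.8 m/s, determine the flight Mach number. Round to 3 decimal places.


Step 1: M = V / a = 443.9 / 316.8
Step 2: M = 1.401

1.401


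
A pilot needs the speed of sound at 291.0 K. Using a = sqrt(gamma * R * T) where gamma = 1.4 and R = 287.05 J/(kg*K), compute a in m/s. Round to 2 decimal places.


Step 1: gamma * R * T = 1.4 * 287.05 * 291.0 = 116944.17
Step 2: a = sqrt(116944.17) = 341.97 m/s

341.97


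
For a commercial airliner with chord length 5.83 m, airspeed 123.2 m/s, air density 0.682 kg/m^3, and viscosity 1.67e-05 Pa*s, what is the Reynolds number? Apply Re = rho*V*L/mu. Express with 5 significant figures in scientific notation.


Step 1: Numerator = rho * V * L = 0.682 * 123.2 * 5.83 = 489.850592
Step 2: Re = 489.850592 / 1.67e-05
Step 3: Re = 2.9332e+07

2.9332e+07


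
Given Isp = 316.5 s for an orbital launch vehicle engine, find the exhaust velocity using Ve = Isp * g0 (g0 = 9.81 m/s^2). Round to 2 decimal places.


Step 1: Ve = Isp * g0 = 316.5 * 9.81
Step 2: Ve = 3104.87 m/s

3104.87


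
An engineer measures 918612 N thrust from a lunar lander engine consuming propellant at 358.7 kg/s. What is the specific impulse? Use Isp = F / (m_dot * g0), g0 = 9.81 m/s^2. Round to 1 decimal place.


Step 1: m_dot * g0 = 358.7 * 9.81 = 3518.85
Step 2: Isp = 918612 / 3518.85 = 261.1 s

261.1


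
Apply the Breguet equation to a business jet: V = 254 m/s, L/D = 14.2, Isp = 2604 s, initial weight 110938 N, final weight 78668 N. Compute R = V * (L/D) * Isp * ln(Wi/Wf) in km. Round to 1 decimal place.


Step 1: Coefficient = V * (L/D) * Isp = 254 * 14.2 * 2604 = 9392107.2 m
Step 2: Wi/Wf = 110938 / 78668 = 1.410205
Step 3: ln(1.410205) = 0.343735
Step 4: R = 9392107.2 * 0.343735 = 3228396.2 m = 3228.4 km

3228.4


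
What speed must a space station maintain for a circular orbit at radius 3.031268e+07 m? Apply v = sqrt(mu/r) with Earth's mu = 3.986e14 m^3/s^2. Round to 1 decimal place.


Step 1: mu / r = 3.986e14 / 3.031268e+07 = 13149612.6374
Step 2: v = sqrt(13149612.6374) = 3626.2 m/s

3626.2


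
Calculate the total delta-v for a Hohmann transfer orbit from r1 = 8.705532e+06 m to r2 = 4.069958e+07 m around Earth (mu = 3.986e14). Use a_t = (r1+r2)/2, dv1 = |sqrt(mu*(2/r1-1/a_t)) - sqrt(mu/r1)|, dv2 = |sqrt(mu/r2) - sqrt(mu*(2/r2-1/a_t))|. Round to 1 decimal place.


Step 1: Transfer semi-major axis a_t = (8.705532e+06 + 4.069958e+07) / 2 = 2.470256e+07 m
Step 2: v1 (circular at r1) = sqrt(mu/r1) = 6766.61 m/s
Step 3: v_t1 = sqrt(mu*(2/r1 - 1/a_t)) = 8685.5 m/s
Step 4: dv1 = |8685.5 - 6766.61| = 1918.9 m/s
Step 5: v2 (circular at r2) = 3129.49 m/s, v_t2 = 1857.81 m/s
Step 6: dv2 = |3129.49 - 1857.81| = 1271.68 m/s
Step 7: Total delta-v = 1918.9 + 1271.68 = 3190.6 m/s

3190.6


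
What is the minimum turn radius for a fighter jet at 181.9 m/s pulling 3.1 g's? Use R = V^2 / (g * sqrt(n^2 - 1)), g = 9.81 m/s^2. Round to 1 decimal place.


Step 1: V^2 = 181.9^2 = 33087.61
Step 2: n^2 - 1 = 3.1^2 - 1 = 8.61
Step 3: sqrt(8.61) = 2.93428
Step 4: R = 33087.61 / (9.81 * 2.93428) = 1149.5 m

1149.5


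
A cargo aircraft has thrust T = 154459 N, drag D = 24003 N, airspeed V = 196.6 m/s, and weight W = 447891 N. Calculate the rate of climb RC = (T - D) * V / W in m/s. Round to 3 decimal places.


Step 1: Excess thrust = T - D = 154459 - 24003 = 130456 N
Step 2: Excess power = 130456 * 196.6 = 25647649.6 W
Step 3: RC = 25647649.6 / 447891 = 57.263 m/s

57.263


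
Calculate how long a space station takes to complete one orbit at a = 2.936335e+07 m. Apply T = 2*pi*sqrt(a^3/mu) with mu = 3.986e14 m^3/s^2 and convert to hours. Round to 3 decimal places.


Step 1: a^3 / mu = 2.531727e+22 / 3.986e14 = 6.351547e+07
Step 2: sqrt(6.351547e+07) = 7969.6593 s
Step 3: T = 2*pi * 7969.6593 = 50074.85 s
Step 4: T in hours = 50074.85 / 3600 = 13.910 hours

13.910


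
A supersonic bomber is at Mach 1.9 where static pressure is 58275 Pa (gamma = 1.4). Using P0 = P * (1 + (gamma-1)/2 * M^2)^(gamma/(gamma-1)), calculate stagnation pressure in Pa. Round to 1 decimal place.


Step 1: (gamma-1)/2 * M^2 = 0.2 * 3.61 = 0.722
Step 2: 1 + 0.722 = 1.722
Step 3: Exponent gamma/(gamma-1) = 3.5
Step 4: P0 = 58275 * 1.722^3.5 = 390479.6 Pa

390479.6


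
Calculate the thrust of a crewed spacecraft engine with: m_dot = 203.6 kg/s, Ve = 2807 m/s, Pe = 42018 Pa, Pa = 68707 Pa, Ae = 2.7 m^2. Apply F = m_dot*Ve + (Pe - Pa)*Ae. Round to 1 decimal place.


Step 1: Momentum thrust = m_dot * Ve = 203.6 * 2807 = 571505.2 N
Step 2: Pressure thrust = (Pe - Pa) * Ae = (42018 - 68707) * 2.7 = -72060.3 N
Step 3: Total thrust F = 571505.2 + -72060.3 = 499444.9 N

499444.9


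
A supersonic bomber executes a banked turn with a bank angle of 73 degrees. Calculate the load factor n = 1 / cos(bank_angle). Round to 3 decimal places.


Step 1: Convert 73 degrees to radians = 1.27409
Step 2: cos(73 deg) = 0.292372
Step 3: n = 1 / 0.292372 = 3.420

3.420


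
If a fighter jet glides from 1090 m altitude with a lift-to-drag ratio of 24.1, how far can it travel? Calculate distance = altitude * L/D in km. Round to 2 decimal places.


Step 1: Glide distance = altitude * L/D = 1090 * 24.1 = 26269.0 m
Step 2: Convert to km: 26269.0 / 1000 = 26.27 km

26.27


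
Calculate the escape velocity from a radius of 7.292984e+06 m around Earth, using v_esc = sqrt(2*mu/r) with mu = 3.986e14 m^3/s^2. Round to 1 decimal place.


Step 1: 2*mu/r = 2 * 3.986e14 / 7.292984e+06 = 109310537.3603
Step 2: v_esc = sqrt(109310537.3603) = 10455.2 m/s

10455.2


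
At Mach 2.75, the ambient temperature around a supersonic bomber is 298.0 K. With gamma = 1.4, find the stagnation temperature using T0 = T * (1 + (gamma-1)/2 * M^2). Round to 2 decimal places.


Step 1: (gamma-1)/2 = 0.2
Step 2: M^2 = 7.5625
Step 3: 1 + 0.2 * 7.5625 = 2.5125
Step 4: T0 = 298.0 * 2.5125 = 748.73 K

748.73


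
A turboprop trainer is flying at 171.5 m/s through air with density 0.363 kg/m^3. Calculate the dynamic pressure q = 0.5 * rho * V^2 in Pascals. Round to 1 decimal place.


Step 1: V^2 = 171.5^2 = 29412.25
Step 2: q = 0.5 * 0.363 * 29412.25
Step 3: q = 5338.3 Pa

5338.3


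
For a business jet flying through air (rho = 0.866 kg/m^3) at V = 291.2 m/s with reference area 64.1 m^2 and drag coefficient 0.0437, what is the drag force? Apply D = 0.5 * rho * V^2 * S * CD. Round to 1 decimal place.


Step 1: Dynamic pressure q = 0.5 * 0.866 * 291.2^2 = 36717.2915 Pa
Step 2: Drag D = q * S * CD = 36717.2915 * 64.1 * 0.0437
Step 3: D = 102851.4 N

102851.4


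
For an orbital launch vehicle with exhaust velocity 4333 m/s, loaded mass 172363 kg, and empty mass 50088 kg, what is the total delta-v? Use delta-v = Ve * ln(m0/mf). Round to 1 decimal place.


Step 1: Mass ratio m0/mf = 172363 / 50088 = 3.441203
Step 2: ln(3.441203) = 1.235821
Step 3: delta-v = 4333 * 1.235821 = 5354.8 m/s

5354.8


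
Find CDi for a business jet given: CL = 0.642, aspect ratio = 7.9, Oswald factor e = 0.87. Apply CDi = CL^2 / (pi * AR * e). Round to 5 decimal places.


Step 1: CL^2 = 0.642^2 = 0.412164
Step 2: pi * AR * e = 3.14159 * 7.9 * 0.87 = 21.592166
Step 3: CDi = 0.412164 / 21.592166 = 0.01909

0.01909


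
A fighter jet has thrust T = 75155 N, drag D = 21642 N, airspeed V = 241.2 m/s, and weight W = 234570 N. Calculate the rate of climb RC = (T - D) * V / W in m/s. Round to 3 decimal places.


Step 1: Excess thrust = T - D = 75155 - 21642 = 53513 N
Step 2: Excess power = 53513 * 241.2 = 12907335.6 W
Step 3: RC = 12907335.6 / 234570 = 55.026 m/s

55.026


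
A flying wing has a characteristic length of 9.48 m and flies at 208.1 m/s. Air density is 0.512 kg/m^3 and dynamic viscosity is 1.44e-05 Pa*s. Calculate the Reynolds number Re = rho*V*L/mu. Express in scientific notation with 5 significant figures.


Step 1: Numerator = rho * V * L = 0.512 * 208.1 * 9.48 = 1010.067456
Step 2: Re = 1010.067456 / 1.44e-05
Step 3: Re = 7.0144e+07

7.0144e+07
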